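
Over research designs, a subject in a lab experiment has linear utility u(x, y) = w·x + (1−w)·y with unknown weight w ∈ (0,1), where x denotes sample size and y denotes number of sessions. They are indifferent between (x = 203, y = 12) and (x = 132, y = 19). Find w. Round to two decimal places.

w = 0.09

u(203,12) = u(132,19) means w·203 + (1−w)·12 = w·132 + (1−w)·19.
Collecting terms: w·71 = (1−w)·7.
So w/(1−w) = 7/71 = 0.0986, giving w = 7/(71+7) = 0.09.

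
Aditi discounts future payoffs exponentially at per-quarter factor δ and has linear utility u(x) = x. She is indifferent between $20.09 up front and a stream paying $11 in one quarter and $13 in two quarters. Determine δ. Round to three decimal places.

δ ≈ 0.890

Equating present values: 20.09 = 11δ + 13δ².
That is, 13δ² + 11δ − 20.09 = 0, a quadratic in δ.
By the quadratic formula (taking the positive root), δ = (−11 + √1165.68) / 26 ≈ 0.890.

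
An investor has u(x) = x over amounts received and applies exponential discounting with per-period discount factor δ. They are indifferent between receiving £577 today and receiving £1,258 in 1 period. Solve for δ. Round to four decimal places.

δ ≈ 0.4587

Indifference means u(577) = δ · u(1258), so δ = u(577)/u(1258).
With u(x) = x: δ = 577/1258 = 0.45866.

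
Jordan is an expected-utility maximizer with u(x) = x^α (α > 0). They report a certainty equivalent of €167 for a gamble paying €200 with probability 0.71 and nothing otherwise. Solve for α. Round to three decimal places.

The lottery's expected utility is 0.71·u(200) + 0.29·u(0) = 0.71·200^α (since u(0) = 0 for α > 0).
Setting u(167) equal to that: 167^α = 0.71·200^α ⇒ (167/200)^α = 0.71.
Taking logs: α·ln(167/200) = ln(0.71), so α = -0.342490 / -0.180324 ≈ 1.899.

α ≈ 1.899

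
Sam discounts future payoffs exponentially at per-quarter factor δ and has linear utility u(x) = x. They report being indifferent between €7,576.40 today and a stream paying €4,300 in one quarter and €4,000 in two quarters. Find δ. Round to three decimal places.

Equating present values: 7576.40 = 4300δ + 4000δ².
Rearranged: 4000δ² + 4300δ − 7576.40 = 0.
By the quadratic formula (taking the positive root), δ = (−4300 + √139712400.00) / 8000 ≈ 0.940.

δ ≈ 0.940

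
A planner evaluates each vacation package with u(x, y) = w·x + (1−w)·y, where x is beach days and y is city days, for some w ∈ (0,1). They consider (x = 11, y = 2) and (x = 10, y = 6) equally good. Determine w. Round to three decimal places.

w = 0.800

Indifference: w·11 + (1−w)·2 = w·10 + (1−w)·6.
Rearranging, 1·w − 4·(1−w) = 0.
Hence w = 4/(1+4) = 4/5 = 0.800.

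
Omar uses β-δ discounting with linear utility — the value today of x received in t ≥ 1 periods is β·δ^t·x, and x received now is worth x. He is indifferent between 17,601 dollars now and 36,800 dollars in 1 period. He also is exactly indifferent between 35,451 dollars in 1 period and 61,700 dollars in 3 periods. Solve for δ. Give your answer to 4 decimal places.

δ ≈ 0.7580

Both payoffs in the second observation are in the future, so β drops out: δ^1·35451 = δ^3·61700 ⇒ δ^2 = 35451/61700 = 0.57457, so δ = 0.75800.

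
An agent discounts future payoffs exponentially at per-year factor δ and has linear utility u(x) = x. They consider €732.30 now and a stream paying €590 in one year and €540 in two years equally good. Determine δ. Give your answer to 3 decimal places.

δ ≈ 0.740

The stream is worth 590δ + 540δ² today, so 590δ + 540δ² = 732.30.
So 540δ² + 590δ − 732.30 = 0.
By the quadratic formula (taking the positive root), δ = (−590 + √1929868.00) / 1080 ≈ 0.740.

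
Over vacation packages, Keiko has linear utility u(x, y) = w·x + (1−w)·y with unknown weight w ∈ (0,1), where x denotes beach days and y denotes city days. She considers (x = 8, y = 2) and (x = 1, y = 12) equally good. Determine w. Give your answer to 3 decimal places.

Equating utilities: w·8 + (1−w)·2 = w·1 + (1−w)·12.
Rearranging, 7·w − 10·(1−w) = 0.
So w/(1−w) = 10/7 = 1.4286, giving w = 10/(7+10) = 0.588.

w = 0.588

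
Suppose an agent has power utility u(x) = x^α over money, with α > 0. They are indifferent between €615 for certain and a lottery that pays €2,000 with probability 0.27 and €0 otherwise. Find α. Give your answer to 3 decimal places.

Since u(0) = 0, the lottery's EU is 0.27·2000^α.
Equating: 615^α = 0.27·2000^α, i.e. 0.3075^α = 0.27.
α = ln(0.27) / ln(615/2000) = -1.309333/-1.179280 ≈ 1.110.

α ≈ 1.110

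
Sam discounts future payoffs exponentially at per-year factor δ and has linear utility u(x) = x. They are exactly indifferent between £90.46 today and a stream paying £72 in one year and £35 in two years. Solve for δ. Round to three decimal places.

The stream is worth 72δ + 35δ² today, so 72δ + 35δ² = 90.46.
So 35δ² + 72δ − 90.46 = 0.
By the quadratic formula (taking the positive root), δ = (−72 + √17848.40) / 70 ≈ 0.880.

δ ≈ 0.880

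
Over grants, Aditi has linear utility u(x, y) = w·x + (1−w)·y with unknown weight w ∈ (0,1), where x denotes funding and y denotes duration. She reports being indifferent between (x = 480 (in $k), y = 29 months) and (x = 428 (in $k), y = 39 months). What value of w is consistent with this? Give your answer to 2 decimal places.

Equating utilities: w·480 + (1−w)·29 = w·428 + (1−w)·39.
Collecting terms: w·52 = (1−w)·10.
Hence w = 10/(52+10) = 10/62 = 0.16.

w = 0.16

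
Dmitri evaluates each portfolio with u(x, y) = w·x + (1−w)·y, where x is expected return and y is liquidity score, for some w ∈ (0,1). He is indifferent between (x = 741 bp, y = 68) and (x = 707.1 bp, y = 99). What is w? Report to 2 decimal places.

w = 0.48

u(741,68) = u(707.1,99) means w·741 + (1−w)·68 = w·707.1 + (1−w)·99.
Collecting terms: w·33.9 = (1−w)·31.
The marginal rate of substitution is 31/33.9, so w = 31/(33.9+31) = 0.48.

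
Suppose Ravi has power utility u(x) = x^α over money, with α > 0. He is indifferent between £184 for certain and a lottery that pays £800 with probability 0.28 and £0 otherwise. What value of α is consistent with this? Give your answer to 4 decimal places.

α ≈ 0.8662

EU(lottery) = 0.28·800^α + 0.72·0 = 0.28·800^α.
Setting u(184) equal to that: 184^α = 0.28·800^α ⇒ (184/800)^α = 0.28.
Take logs: α = ln 0.28 / ln(184/800) ≈ 0.866154.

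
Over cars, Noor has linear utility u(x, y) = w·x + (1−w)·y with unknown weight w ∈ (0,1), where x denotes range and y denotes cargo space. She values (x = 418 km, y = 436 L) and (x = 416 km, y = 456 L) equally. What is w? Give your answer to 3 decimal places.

w = 0.909

u(418,436) = u(416,456) means w·418 + (1−w)·436 = w·416 + (1−w)·456.
Rearranging, 2·w − 20·(1−w) = 0.
So w/(1−w) = 20/2 = 10.0000, giving w = 20/(2+20) = 0.909.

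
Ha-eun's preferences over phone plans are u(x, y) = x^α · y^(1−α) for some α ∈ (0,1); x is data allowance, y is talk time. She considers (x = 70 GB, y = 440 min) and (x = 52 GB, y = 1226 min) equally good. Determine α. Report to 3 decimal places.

α ≈ 0.775

The Cobb–Douglas utilities coincide, so 70^α·440^(1−α) = 52^α·1226^(1−α).
Rearrange to (70/52)^α = (1226/440)^(1−α) and take logs: α·0.297252 = (1−α)·1.024737.
So α/(1−α) = (1.024737)/(0.297252) = 3.447368, and α = 3.447368/4.447368 ≈ 0.775.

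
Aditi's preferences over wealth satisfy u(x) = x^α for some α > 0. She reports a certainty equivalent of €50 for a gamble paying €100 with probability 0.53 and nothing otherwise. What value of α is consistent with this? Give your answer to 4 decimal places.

The lottery's expected utility is 0.53·u(100) + 0.47·u(0) = 0.53·100^α (since u(0) = 0 for α > 0).
Setting u(50) equal to that: 50^α = 0.53·100^α ⇒ (50/100)^α = 0.53.
α = ln(0.53) / ln(50/100) = -0.6348783/-0.6931472 ≈ 0.9159.

α ≈ 0.9159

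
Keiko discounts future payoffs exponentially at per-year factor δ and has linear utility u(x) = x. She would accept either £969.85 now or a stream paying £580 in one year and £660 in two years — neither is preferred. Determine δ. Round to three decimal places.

Present value of the stream is 580·δ + 660·δ². Indifference gives 580δ + 660δ² = 969.85.
Rearranged: 660δ² + 580δ − 969.85 = 0.
The positive root is δ = [−580 + √(580² + 4·660·969.85)] / (2·660) = (−580 + 1702.000)/1320 ≈ 0.850.

δ ≈ 0.850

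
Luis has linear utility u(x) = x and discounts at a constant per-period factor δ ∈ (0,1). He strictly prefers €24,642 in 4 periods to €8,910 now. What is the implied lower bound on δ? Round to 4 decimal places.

δ > 0.7754

The preference means 8910 < δ^4·24642.
Hence δ^4 > 8910/24642 = 0.36158, and x ↦ x^(1/4) is increasing on (0,∞).
δ > 0.36158^(1/4) = 0.7754.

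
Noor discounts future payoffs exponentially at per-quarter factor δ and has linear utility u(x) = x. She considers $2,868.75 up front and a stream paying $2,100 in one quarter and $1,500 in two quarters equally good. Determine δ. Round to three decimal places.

Equating present values: 2868.75 = 2100δ + 1500δ².
That is, 1500δ² + 2100δ − 2868.75 = 0, a quadratic in δ.
δ = (−2100 + √(2100² + 4·1500·2868.75)) / (2·1500) = (−2100 + √21622500.00) / 3000 ≈ 0.850.

δ ≈ 0.850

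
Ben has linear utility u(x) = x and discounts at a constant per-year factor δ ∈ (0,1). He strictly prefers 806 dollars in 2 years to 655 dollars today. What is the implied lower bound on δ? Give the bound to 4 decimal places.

δ > 0.9015

The preference means 655 < δ^2·806.
Dividing by 806: δ^2 > 0.81266. Both sides are positive, so the square root keeps the direction.
δ > 0.81266^(1/2) = 0.9015.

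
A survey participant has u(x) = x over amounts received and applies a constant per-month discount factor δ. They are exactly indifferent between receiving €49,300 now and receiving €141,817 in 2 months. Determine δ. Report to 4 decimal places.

δ ≈ 0.5896

Indifference means u(49300) = δ^2 · u(141817), so δ^2 = u(49300)/u(141817).
With u(x) = x: δ^2 = 49300/141817 = 0.34763.
Taking the square root: δ = 0.34763^(1/2) ≈ 0.5896.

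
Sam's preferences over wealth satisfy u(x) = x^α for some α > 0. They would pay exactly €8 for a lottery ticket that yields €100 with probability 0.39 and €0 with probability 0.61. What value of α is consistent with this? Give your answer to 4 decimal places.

The lottery's expected utility is 0.39·u(100) + 0.61·u(0) = 0.39·100^α (since u(0) = 0 for α > 0).
Indifference: 8^α = 0.39·100^α, so (8/100)^α = 0.39.
Take logs: α = ln 0.39 / ln(8/100) ≈ 0.372807.

α ≈ 0.3728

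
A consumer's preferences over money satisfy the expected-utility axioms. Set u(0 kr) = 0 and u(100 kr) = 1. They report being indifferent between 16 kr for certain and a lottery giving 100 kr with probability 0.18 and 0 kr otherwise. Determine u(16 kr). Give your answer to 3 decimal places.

0.180

u(16 kr) equals the lottery's expected utility: 0.18·1 + 0.82·0 = 0.18.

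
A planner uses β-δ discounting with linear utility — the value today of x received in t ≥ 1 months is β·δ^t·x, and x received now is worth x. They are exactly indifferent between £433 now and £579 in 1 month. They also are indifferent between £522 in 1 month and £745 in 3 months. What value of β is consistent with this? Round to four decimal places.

β ≈ 0.8934

The second indifference involves only future payoffs, so β cancels: β·δ^1·522 = β·δ^3·745, giving δ^2 = 522/745 = 0.70067, so δ = 0.83706.
The first indifference: 433 = β·δ·579, so β = 433/(δ·579) = 433/(0.83706·579) ≈ 0.8934.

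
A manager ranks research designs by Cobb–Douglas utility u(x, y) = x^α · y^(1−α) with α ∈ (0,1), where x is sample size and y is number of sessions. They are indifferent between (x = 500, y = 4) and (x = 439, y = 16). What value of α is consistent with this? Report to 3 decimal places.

Set the two utilities equal: 500^α·4^(1−α) = 439^α·16^(1−α).
Taking logs: α·ln 500 + (1−α)·ln 4 = α·ln 439 + (1−α)·ln 16, i.e. α·0.130109 = (1−α)·1.386294.
With A = 0.130109 and B = 1.386294: α·A = (1−α)·B, so α = B/(A+B) = 1.386294/1.516403 ≈ 0.914.

α ≈ 0.914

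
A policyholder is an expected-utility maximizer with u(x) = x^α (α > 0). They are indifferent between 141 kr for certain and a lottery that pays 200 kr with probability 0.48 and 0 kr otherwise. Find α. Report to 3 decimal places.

α ≈ 2.100

The lottery's expected utility is 0.48·u(200) + 0.52·u(0) = 0.48·200^α (since u(0) = 0 for α > 0).
Indifference: 141^α = 0.48·200^α, so (141/200)^α = 0.48.
α = ln(0.48) / ln(141/200) = -0.733969/-0.349557 ≈ 2.100.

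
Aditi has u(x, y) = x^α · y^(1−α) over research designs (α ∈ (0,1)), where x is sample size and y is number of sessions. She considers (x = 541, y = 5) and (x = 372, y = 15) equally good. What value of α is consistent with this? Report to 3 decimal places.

α ≈ 0.746

Set the two utilities equal: 541^α·5^(1−α) = 372^α·15^(1−α).
(541/372)^α = (15/5)^(1−α); take logs: α·ln(541/372) = (1−α)·ln(15/5), i.e. α·0.374525 = (1−α)·1.098612.
So α/(1−α) = (1.098612)/(0.374525) = 2.933348, and α = 2.933348/3.933348 ≈ 0.746.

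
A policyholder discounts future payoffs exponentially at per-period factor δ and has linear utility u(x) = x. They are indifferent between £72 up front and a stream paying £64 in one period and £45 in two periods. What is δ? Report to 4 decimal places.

Present value of the stream is 64·δ + 45·δ². Indifference gives 64δ + 45δ² = 72.
Rearranged: 45δ² + 64δ − 72 = 0.
δ = (−64 + √(64² + 4·45·72)) / (2·45) = (−64 + √17056.00) / 90 ≈ 0.7400.

δ ≈ 0.7400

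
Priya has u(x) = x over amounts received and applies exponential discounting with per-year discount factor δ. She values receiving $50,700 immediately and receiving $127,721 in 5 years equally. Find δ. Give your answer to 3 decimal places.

The payoff in 5 years is discounted by δ^5, so u(50700) = δ^5·u(127721) and δ^5 = u(50700)/u(127721).
With u(x) = x: δ^5 = 50700/127721 = 0.39696.
Hence δ = (0.39696)^(1/5) = 0.83128.

δ ≈ 0.831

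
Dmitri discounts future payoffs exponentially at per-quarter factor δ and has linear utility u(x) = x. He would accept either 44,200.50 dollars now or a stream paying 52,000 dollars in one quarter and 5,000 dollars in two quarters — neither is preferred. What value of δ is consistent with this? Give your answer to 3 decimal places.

Present value of the stream is 52000·δ + 5000·δ². Indifference gives 52000δ + 5000δ² = 44200.50.
So 5000δ² + 52000δ − 44200.50 = 0.
δ = (−52000 + √(52000² + 4·5000·44200.50)) / (2·5000) = (−52000 + √3588010000.00) / 10000 ≈ 0.790.

δ ≈ 0.790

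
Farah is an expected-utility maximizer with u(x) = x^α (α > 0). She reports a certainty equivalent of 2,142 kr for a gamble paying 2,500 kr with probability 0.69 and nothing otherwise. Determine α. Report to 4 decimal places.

Since u(0) = 0, the lottery's EU is 0.69·2500^α.
Equating: 2142^α = 0.69·2500^α, i.e. 0.8568^α = 0.69.
α = ln(0.69) / ln(2142/2500) = -0.3710637/-0.1545508 ≈ 2.4009.

α ≈ 2.4009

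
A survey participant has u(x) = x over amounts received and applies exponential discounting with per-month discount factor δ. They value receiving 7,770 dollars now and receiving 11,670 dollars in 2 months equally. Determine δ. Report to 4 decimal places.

δ ≈ 0.8160

Indifference means u(7770) = δ^2 · u(11670), so δ^2 = u(7770)/u(11670).
With u(x) = x: δ^2 = 7770/11670 = 0.66581.
Hence δ = (0.66581)^(1/2) = 0.815972.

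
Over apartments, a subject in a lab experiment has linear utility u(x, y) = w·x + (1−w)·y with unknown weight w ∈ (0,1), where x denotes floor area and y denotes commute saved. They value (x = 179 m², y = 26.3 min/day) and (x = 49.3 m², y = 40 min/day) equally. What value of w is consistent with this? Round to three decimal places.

w = 0.096

u(179,26.3) = u(49.3,40) means w·179 + (1−w)·26.3 = w·49.3 + (1−w)·40.
Collecting terms: w·129.7 = (1−w)·13.7.
So w/(1−w) = 13.7/129.7 = 0.1056, giving w = 13.7/(129.7+13.7) = 0.096.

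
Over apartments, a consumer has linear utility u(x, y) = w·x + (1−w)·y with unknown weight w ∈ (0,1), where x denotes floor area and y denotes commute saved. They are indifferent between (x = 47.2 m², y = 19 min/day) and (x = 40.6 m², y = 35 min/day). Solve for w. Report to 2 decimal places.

w = 0.71

u(47.2,19) = u(40.6,35) means w·47.2 + (1−w)·19 = w·40.6 + (1−w)·35.
Rearranging, 6.6·w − 16·(1−w) = 0.
The marginal rate of substitution is 16/6.6, so w = 16/(6.6+16) = 0.71.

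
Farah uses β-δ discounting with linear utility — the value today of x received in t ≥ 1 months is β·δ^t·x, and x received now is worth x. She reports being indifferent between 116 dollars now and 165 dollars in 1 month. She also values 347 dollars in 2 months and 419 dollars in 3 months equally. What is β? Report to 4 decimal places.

The second indifference involves only future payoffs, so β cancels: β·δ^2·347 = β·δ^3·419, giving δ = 347/419 = 0.82816.
Substituting δ into 116 = β·δ·165: β = 116/(136.647) ≈ 0.8489.

β ≈ 0.8489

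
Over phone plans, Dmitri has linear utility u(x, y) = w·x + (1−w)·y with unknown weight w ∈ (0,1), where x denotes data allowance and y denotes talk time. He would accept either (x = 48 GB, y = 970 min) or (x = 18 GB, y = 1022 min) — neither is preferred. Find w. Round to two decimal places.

Indifference: w·48 + (1−w)·970 = w·18 + (1−w)·1022.
Collecting terms: w·30 = (1−w)·52.
The marginal rate of substitution is 52/30, so w = 52/(30+52) = 0.63.

w = 0.63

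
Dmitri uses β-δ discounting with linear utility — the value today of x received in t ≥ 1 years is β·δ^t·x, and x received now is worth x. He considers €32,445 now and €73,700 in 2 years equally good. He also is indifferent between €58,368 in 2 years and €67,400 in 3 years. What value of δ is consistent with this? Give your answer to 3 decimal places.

δ ≈ 0.866

Both payoffs in the second observation are in the future, so β drops out: δ^2·58368 = δ^3·67400 ⇒ δ = 58368/67400 = 0.86599.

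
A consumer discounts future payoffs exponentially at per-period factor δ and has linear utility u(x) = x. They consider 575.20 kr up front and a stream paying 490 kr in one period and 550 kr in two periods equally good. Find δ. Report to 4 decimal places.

The stream is worth 490δ + 550δ² today, so 490δ + 550δ² = 575.20.
That is, 550δ² + 490δ − 575.20 = 0, a quadratic in δ.
By the quadratic formula (taking the positive root), δ = (−490 + √1505540.00) / 1100 ≈ 0.6700.

δ ≈ 0.6700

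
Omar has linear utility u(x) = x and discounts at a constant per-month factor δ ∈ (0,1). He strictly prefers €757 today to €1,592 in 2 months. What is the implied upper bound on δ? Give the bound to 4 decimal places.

Under u(x) = x this choice says 757 > δ^2·1592.
Hence δ^2 < 757/1592 = 0.47550, and x ↦ x^(1/2) is increasing on (0,∞).
δ < 0.47550^(1/2) = 0.6896.

δ < 0.6896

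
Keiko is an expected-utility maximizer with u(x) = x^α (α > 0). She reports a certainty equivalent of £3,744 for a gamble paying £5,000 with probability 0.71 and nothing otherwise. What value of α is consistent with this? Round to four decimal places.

EU(lottery) = 0.71·5000^α + 0.29·0 = 0.71·5000^α.
Setting u(3744) equal to that: 3744^α = 0.71·5000^α ⇒ (3744/5000)^α = 0.71.
α = ln(0.71) / ln(3744/5000) = -0.3424903/-0.2892834 ≈ 1.1839.

α ≈ 1.1839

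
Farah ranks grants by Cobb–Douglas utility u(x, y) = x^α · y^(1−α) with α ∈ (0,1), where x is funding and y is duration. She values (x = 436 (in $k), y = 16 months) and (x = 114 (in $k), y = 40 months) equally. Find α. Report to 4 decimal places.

α ≈ 0.4058

Indifference: 436^α · 16^(1−α) = 114^α · 40^(1−α).
(436/114)^α = (40/16)^(1−α); take logs: α·ln(436/114) = (1−α)·ln(40/16), i.e. α·1.3414438 = (1−α)·0.9162907.
Thus α·(2.2577345) = 0.9162907, so α = 0.9162907/2.2577345 ≈ 0.4058.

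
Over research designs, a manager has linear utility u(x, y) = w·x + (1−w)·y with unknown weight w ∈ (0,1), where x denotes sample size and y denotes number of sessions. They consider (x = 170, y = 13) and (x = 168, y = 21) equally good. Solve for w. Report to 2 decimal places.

w = 0.80

Indifference: w·170 + (1−w)·13 = w·168 + (1−w)·21.
Collecting terms: w·2 = (1−w)·8.
Hence w = 8/(2+8) = 8/10 = 0.80.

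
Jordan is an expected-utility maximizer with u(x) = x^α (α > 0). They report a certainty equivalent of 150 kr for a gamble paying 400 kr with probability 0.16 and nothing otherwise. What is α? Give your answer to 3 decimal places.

Since u(0) = 0, the lottery's EU is 0.16·400^α.
Setting u(150) equal to that: 150^α = 0.16·400^α ⇒ (150/400)^α = 0.16.
Taking logs: α·ln(150/400) = ln(0.16), so α = -1.832581 / -0.980829 ≈ 1.868.

α ≈ 1.868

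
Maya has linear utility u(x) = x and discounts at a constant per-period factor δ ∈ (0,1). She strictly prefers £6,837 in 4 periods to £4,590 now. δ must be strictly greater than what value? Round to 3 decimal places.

The preference means 4590 < δ^4·6837.
Dividing by 6837: δ^4 > 0.67135. Both sides are positive, so the 4th root keeps the direction.
δ > 0.67135^(1/4) = 0.905.

δ > 0.905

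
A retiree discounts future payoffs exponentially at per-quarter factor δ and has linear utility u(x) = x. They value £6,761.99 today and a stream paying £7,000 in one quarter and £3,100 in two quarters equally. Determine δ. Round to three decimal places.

The stream is worth 7000δ + 3100δ² today, so 7000δ + 3100δ² = 6761.99.
So 3100δ² + 7000δ − 6761.99 = 0.
The positive root is δ = [−7000 + √(7000² + 4·3100·6761.99)] / (2·3100) = (−7000 + 11526.000)/6200 ≈ 0.730.

δ ≈ 0.730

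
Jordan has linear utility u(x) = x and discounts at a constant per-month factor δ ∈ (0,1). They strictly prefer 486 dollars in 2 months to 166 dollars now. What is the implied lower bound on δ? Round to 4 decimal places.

Under u(x) = x this choice says 166 < δ^2·486.
So δ^2 > 166/486 = 0.34156; taking the square root of both positive sides preserves the inequality.
δ > 0.34156^(1/2) = 0.5844.

δ > 0.5844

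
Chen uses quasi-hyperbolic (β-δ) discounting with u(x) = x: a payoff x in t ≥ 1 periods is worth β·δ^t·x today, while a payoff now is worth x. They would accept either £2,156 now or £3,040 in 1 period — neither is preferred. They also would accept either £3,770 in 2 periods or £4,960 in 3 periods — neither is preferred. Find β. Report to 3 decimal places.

β ≈ 0.933

Both payoffs in the second observation are in the future, so β drops out: δ^2·3770 = δ^3·4960 ⇒ δ = 3770/4960 = 0.76008.
The first indifference: 2156 = β·δ·3040, so β = 2156/(δ·3040) = 2156/(0.76008·3040) ≈ 0.933.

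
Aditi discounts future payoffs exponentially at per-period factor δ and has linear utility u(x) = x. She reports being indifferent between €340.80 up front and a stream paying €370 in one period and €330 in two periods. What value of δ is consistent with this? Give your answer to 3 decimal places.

The stream is worth 370δ + 330δ² today, so 370δ + 330δ² = 340.80.
That is, 330δ² + 370δ − 340.80 = 0, a quadratic in δ.
δ = (−370 + √(370² + 4·330·340.80)) / (2·330) = (−370 + √586756.00) / 660 ≈ 0.600.

δ ≈ 0.600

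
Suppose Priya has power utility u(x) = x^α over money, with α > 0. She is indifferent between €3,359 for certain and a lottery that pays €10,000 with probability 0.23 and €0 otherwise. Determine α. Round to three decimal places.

The lottery's expected utility is 0.23·u(10000) + 0.77·u(0) = 0.23·10000^α (since u(0) = 0 for α > 0).
Indifference: 3359^α = 0.23·10000^α, so (3359/10000)^α = 0.23.
Take logs: α = ln 0.23 / ln(3359/10000) ≈ 1.34716.

α ≈ 1.347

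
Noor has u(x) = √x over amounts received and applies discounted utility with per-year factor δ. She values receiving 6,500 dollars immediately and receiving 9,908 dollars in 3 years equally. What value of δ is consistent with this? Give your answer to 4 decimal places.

Indifference means u(6500) = δ^3 · u(9908), so δ^3 = u(6500)/u(9908).
Since u(x) = √x, δ^3 = √(6500/9908) = 0.80996.
Hence δ = (0.80996)^(1/3) = 0.932154.

δ ≈ 0.9322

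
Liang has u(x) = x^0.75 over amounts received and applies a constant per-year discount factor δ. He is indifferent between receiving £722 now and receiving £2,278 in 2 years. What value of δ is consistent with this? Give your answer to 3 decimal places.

The payoff in 2 years is discounted by δ^2, so u(722) = δ^2·u(2278) and δ^2 = u(722)/u(2278).
Since u(x) = x^0.75, δ^2 = (722/2278)^0.75 = 0.31694^0.75 = 0.42241.
Taking the square root: δ = 0.42241^(1/2) ≈ 0.650.

δ ≈ 0.650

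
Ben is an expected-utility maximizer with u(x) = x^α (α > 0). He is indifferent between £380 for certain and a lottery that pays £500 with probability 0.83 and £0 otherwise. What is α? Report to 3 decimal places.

α ≈ 0.679

The lottery's expected utility is 0.83·u(500) + 0.17·u(0) = 0.83·500^α (since u(0) = 0 for α > 0).
Equating: 380^α = 0.83·500^α, i.e. 0.7600^α = 0.83.
Take logs: α = ln 0.83 / ln(380/500) ≈ 0.67895.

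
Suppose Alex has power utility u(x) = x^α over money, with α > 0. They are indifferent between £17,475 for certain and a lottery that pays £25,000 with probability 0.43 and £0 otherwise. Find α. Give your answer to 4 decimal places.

α ≈ 2.3568

The lottery's expected utility is 0.43·u(25000) + 0.57·u(0) = 0.43·25000^α (since u(0) = 0 for α > 0).
Indifference: 17475^α = 0.43·25000^α, so (17475/25000)^α = 0.43.
Take logs: α = ln 0.43 / ln(17475/25000) ≈ 2.356770.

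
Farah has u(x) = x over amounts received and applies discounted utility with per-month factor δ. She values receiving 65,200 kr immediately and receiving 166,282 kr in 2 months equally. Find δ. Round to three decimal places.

Indifference means u(65200) = δ^2 · u(166282), so δ^2 = u(65200)/u(166282).
With u(x) = x: δ^2 = 65200/166282 = 0.39210.
So δ = 0.39210^(1/2) ≈ 0.626.

δ ≈ 0.626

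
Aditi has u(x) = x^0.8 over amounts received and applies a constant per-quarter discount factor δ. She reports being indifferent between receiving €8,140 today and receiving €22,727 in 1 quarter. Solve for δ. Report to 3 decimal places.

Indifference means u(8140) = δ · u(22727), so δ = u(8140)/u(22727).
Since u(x) = x^0.8, δ = (8140/22727)^0.8 = 0.35816^0.8 = 0.43981.

δ ≈ 0.440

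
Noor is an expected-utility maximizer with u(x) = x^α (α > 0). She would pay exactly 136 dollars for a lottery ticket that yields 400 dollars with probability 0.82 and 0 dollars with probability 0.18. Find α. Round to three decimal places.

α ≈ 0.184

Since u(0) = 0, the lottery's EU is 0.82·400^α.
Setting u(136) equal to that: 136^α = 0.82·400^α ⇒ (136/400)^α = 0.82.
Taking logs: α·ln(136/400) = ln(0.82), so α = -0.198451 / -1.078810 ≈ 0.184.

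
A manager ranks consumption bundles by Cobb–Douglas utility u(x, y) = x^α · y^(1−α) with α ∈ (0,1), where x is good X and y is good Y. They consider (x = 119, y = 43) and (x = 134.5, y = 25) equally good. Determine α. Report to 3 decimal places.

Set the two utilities equal: 119^α·43^(1−α) = 134.5^α·25^(1−α).
Taking logs: α·ln 119 + (1−α)·ln 43 = α·ln 134.5 + (1−α)·ln 25, i.e. α·-0.122441 = (1−α)·-0.542324.
With A = -0.122441 and B = -0.542324: α·A = (1−α)·B, so α = B/(A+B) = -0.542324/-0.664765 ≈ 0.816.

α ≈ 0.816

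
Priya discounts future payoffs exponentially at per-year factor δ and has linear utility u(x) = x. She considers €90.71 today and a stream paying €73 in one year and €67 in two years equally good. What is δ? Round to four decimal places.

Equating present values: 90.71 = 73δ + 67δ².
Rearranged: 67δ² + 73δ − 90.71 = 0.
By the quadratic formula (taking the positive root), δ = (−73 + √29639.28) / 134 ≈ 0.7400.

δ ≈ 0.7400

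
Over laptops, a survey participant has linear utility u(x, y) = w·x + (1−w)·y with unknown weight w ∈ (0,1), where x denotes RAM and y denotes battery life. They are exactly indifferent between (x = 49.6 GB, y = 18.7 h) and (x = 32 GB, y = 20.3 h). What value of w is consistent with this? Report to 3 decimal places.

u(49.6,18.7) = u(32,20.3) means w·49.6 + (1−w)·18.7 = w·32 + (1−w)·20.3.
Collecting terms: w·17.6 = (1−w)·1.6.
The marginal rate of substitution is 1.6/17.6, so w = 1.6/(17.6+1.6) = 0.083.

w = 0.083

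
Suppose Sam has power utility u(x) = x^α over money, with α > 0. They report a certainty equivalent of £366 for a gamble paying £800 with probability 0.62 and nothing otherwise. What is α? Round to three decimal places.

The lottery's expected utility is 0.62·u(800) + 0.38·u(0) = 0.62·800^α (since u(0) = 0 for α > 0).
Equating: 366^α = 0.62·800^α, i.e. 0.4575^α = 0.62.
α = ln(0.62) / ln(366/800) = -0.478036/-0.781978 ≈ 0.611.

α ≈ 0.611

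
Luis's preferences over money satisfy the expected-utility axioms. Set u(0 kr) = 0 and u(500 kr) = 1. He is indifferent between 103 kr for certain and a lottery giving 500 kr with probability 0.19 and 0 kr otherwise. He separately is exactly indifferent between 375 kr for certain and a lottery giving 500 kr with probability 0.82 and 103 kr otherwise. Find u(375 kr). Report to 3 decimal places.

0.854

The first gamble pins u(103 kr): it must equal 0.19·1 + 0.81·0 = 0.19.
Chaining: u(375 kr) = 0.82·1.00 + 0.18·0.19 = 0.8542.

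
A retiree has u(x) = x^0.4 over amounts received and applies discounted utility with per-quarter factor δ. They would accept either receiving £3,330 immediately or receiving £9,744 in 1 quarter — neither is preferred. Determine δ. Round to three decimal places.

The payoff in 1 quarter is discounted by δ, so u(3330) = δ·u(9744) and δ = u(3330)/u(9744).
With u(x) = x^0.4: δ = 3330^0.4/9744^0.4 = (3330/9744)^0.4 = 0.65085.

δ ≈ 0.651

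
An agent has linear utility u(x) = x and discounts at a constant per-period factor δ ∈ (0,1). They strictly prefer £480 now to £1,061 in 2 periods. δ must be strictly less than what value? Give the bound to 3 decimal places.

Under u(x) = x this choice says 480 > δ^2·1061.
So δ^2 < 480/1061 = 0.45240; taking the square root of both positive sides preserves the inequality.
δ < (480/1061)^(1/2) ≈ 0.673.

δ < 0.673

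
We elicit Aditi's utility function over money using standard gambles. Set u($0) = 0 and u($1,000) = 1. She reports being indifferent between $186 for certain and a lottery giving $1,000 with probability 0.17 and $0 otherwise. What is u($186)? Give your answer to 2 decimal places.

0.17

The indifference gives u($186) = 0.17·u($1,000) + 0.83·u($0) = 0.17·1 + 0.83·0 = 0.17.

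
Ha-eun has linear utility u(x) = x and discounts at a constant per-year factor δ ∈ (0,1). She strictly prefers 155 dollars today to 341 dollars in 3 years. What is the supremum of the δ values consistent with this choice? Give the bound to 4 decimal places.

Comparing present values: 155 > δ^3·341.
Dividing by 341: δ^3 < 0.45455. Both sides are positive, so the cube root keeps the direction.
δ < (155/341)^(1/3) ≈ 0.7689.

δ < 0.7689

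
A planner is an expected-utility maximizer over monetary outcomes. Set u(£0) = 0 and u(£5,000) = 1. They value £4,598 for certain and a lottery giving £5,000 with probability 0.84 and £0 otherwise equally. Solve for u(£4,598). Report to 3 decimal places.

By the standard-gamble method, u(£4,598) is just the indifference probability on the best outcome: 0.84.

0.840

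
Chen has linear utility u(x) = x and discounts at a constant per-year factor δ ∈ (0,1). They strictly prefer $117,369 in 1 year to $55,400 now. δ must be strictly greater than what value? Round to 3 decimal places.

δ > 0.472

Under u(x) = x this choice says 55400 < δ·117369.
So δ > 55400/117369 = 0.47202.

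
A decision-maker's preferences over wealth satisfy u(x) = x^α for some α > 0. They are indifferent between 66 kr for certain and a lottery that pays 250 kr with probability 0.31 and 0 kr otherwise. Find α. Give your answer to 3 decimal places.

Since u(0) = 0, the lottery's EU is 0.31·250^α.
Setting u(66) equal to that: 66^α = 0.31·250^α ⇒ (66/250)^α = 0.31.
α = ln(0.31) / ln(66/250) = -1.171183/-1.331806 ≈ 0.879.

α ≈ 0.879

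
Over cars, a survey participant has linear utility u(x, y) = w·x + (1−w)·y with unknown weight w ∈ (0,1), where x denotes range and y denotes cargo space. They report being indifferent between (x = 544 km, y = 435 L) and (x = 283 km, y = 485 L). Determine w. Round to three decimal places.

w = 0.161

Indifference: w·544 + (1−w)·435 = w·283 + (1−w)·485.
Collecting terms: w·261 = (1−w)·50.
The marginal rate of substitution is 50/261, so w = 50/(261+50) = 0.161.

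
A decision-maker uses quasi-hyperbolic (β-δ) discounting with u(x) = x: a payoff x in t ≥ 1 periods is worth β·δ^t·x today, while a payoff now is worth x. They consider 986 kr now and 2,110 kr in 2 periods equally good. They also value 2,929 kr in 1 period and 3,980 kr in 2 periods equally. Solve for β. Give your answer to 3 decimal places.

The second indifference involves only future payoffs, so β cancels: β·δ^1·2929 = β·δ^2·3980, giving δ = 2929/3980 = 0.73593.
Now use the now-vs-future pair: 986 = β·δ^2·2110 gives β = 986/(0.54159·2110) ≈ 0.863.

β ≈ 0.863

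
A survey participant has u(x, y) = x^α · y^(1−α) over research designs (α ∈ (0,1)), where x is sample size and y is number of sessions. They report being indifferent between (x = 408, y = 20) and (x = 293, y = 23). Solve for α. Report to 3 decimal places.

Set the two utilities equal: 408^α·20^(1−α) = 293^α·23^(1−α).
(408/293)^α = (23/20)^(1−α); take logs: α·ln(408/293) = (1−α)·ln(23/20), i.e. α·0.331095 = (1−α)·0.139762.
Thus α·(0.470857) = 0.139762, so α = 0.139762/0.470857 ≈ 0.297.

α ≈ 0.297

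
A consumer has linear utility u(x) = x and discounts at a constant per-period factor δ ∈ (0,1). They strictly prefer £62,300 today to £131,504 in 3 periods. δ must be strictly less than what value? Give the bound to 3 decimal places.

The preference means 62300 > δ^3·131504.
So δ^3 < 62300/131504 = 0.47375; taking the cube root of both positive sides preserves the inequality.
δ < (62300/131504)^(1/3) ≈ 0.780.

δ < 0.780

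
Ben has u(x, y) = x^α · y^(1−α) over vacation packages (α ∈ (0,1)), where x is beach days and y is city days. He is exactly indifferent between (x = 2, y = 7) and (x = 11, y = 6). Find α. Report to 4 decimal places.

The Cobb–Douglas utilities coincide, so 2^α·7^(1−α) = 11^α·6^(1−α).
Taking logs: α·ln 2 + (1−α)·ln 7 = α·ln 11 + (1−α)·ln 6, i.e. α·-1.7047481 = (1−α)·-0.1541507.
With A = -1.7047481 and B = -0.1541507: α·A = (1−α)·B, so α = B/(A+B) = -0.1541507/-1.8588988 ≈ 0.0829.

α ≈ 0.0829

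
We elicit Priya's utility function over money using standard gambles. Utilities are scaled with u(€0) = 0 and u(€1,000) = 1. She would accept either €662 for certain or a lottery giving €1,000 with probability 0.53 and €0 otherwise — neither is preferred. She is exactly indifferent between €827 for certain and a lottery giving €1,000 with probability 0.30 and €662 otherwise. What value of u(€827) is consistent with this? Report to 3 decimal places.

0.671

First, u(€662) = 0.53·u(€1,000) + 0.47·u(€0) = 0.53.
Then u(€827) = 0.30·u(€1,000) + 0.70·u(€662) = 0.30·1.00 + 0.70·0.53 = 0.6710.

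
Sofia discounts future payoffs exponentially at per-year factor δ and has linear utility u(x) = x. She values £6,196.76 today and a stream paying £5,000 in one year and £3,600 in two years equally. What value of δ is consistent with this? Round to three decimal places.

Present value of the stream is 5000·δ + 3600·δ². Indifference gives 5000δ + 3600δ² = 6196.76.
So 3600δ² + 5000δ − 6196.76 = 0.
The positive root is δ = [−5000 + √(5000² + 4·3600·6196.76)] / (2·3600) = (−5000 + 10688.000)/7200 ≈ 0.790.

δ ≈ 0.790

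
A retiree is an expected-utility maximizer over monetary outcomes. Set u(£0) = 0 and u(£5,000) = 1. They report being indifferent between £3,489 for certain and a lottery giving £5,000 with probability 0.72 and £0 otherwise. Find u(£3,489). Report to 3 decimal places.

The indifference gives u(£3,489) = 0.72·u(£5,000) + 0.28·u(£0) = 0.72·1 + 0.28·0 = 0.72.

0.720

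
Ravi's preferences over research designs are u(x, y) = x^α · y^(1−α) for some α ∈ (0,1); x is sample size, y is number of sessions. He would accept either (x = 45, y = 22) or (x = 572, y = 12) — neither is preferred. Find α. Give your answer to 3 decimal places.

Set the two utilities equal: 45^α·22^(1−α) = 572^α·12^(1−α).
(45/572)^α = (12/22)^(1−α); take logs: α·ln(45/572) = (1−α)·ln(12/22), i.e. α·-2.542477 = (1−α)·-0.606136.
So α/(1−α) = (-0.606136)/(-2.542477) = 0.238404, and α = 0.238404/1.238404 ≈ 0.193.

α ≈ 0.193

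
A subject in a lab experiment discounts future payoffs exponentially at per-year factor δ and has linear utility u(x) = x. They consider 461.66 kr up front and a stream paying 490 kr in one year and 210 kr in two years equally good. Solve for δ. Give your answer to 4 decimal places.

δ ≈ 0.7200

Present value of the stream is 490·δ + 210·δ². Indifference gives 490δ + 210δ² = 461.66.
Rearranged: 210δ² + 490δ − 461.66 = 0.
By the quadratic formula (taking the positive root), δ = (−490 + √627894.40) / 420 ≈ 0.7200.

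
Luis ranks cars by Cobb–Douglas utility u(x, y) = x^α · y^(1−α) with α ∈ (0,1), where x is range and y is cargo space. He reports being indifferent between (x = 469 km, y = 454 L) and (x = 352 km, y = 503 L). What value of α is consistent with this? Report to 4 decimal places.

α ≈ 0.2632

Set the two utilities equal: 469^α·454^(1−α) = 352^α·503^(1−α).
Rearrange to (469/352)^α = (503/454)^(1−α) and take logs: α·0.2869716 = (1−α)·0.1024930.
With A = 0.2869716 and B = 0.1024930: α·A = (1−α)·B, so α = B/(A+B) = 0.1024930/0.3894646 ≈ 0.2632.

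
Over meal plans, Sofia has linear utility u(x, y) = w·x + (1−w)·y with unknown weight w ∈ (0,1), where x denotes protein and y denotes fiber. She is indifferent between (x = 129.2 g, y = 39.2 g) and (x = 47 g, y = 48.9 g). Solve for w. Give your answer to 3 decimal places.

u(129.2,39.2) = u(47,48.9) means w·129.2 + (1−w)·39.2 = w·47 + (1−w)·48.9.
Rearranging, 82.2·w − 9.7·(1−w) = 0.
So w/(1−w) = 9.7/82.2 = 0.1180, giving w = 9.7/(82.2+9.7) = 0.106.

w = 0.106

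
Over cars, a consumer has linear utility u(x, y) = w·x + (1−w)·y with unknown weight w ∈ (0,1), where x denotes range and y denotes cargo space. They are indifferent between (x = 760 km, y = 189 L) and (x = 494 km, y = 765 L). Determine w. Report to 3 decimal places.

u(760,189) = u(494,765) means w·760 + (1−w)·189 = w·494 + (1−w)·765.
w·(760−494) = (1−w)·(765−189), i.e. w·266 = (1−w)·576.
So w/(1−w) = 576/266 = 2.1654, giving w = 576/(266+576) = 0.684.

w = 0.684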